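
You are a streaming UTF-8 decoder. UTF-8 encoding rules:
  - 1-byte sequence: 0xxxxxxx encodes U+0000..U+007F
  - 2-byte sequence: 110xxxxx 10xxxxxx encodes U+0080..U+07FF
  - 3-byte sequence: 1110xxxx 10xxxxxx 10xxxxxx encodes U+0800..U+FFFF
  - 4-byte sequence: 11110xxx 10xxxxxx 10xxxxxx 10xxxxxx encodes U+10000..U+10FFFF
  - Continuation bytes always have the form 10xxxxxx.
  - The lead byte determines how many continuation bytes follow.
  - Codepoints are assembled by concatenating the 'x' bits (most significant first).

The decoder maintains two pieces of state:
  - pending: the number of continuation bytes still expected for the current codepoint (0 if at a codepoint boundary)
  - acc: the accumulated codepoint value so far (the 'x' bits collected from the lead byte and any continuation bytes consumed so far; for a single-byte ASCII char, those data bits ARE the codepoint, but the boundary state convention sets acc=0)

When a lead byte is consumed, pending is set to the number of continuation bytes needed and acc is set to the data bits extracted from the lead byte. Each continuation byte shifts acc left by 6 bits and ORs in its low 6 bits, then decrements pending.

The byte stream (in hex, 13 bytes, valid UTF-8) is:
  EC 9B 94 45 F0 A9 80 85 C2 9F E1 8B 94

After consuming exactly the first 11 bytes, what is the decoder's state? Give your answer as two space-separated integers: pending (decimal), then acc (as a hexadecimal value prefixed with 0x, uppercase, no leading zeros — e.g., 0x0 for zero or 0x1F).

Byte[0]=EC: 3-byte lead. pending=2, acc=0xC
Byte[1]=9B: continuation. acc=(acc<<6)|0x1B=0x31B, pending=1
Byte[2]=94: continuation. acc=(acc<<6)|0x14=0xC6D4, pending=0
Byte[3]=45: 1-byte. pending=0, acc=0x0
Byte[4]=F0: 4-byte lead. pending=3, acc=0x0
Byte[5]=A9: continuation. acc=(acc<<6)|0x29=0x29, pending=2
Byte[6]=80: continuation. acc=(acc<<6)|0x00=0xA40, pending=1
Byte[7]=85: continuation. acc=(acc<<6)|0x05=0x29005, pending=0
Byte[8]=C2: 2-byte lead. pending=1, acc=0x2
Byte[9]=9F: continuation. acc=(acc<<6)|0x1F=0x9F, pending=0
Byte[10]=E1: 3-byte lead. pending=2, acc=0x1

Answer: 2 0x1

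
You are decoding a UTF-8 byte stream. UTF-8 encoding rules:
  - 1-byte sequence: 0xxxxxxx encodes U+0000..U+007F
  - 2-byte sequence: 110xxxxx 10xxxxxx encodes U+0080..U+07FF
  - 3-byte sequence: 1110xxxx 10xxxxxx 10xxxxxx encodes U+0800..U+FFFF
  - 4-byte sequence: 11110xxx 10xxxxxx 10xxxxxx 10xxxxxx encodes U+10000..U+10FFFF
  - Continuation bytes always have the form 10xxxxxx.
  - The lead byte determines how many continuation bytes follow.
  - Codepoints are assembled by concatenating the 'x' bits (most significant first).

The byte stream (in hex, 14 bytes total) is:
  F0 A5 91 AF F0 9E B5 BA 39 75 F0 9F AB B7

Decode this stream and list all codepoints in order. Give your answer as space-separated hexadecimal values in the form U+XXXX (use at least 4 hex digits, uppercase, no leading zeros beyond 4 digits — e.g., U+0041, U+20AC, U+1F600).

Byte[0]=F0: 4-byte lead, need 3 cont bytes. acc=0x0
Byte[1]=A5: continuation. acc=(acc<<6)|0x25=0x25
Byte[2]=91: continuation. acc=(acc<<6)|0x11=0x951
Byte[3]=AF: continuation. acc=(acc<<6)|0x2F=0x2546F
Completed: cp=U+2546F (starts at byte 0)
Byte[4]=F0: 4-byte lead, need 3 cont bytes. acc=0x0
Byte[5]=9E: continuation. acc=(acc<<6)|0x1E=0x1E
Byte[6]=B5: continuation. acc=(acc<<6)|0x35=0x7B5
Byte[7]=BA: continuation. acc=(acc<<6)|0x3A=0x1ED7A
Completed: cp=U+1ED7A (starts at byte 4)
Byte[8]=39: 1-byte ASCII. cp=U+0039
Byte[9]=75: 1-byte ASCII. cp=U+0075
Byte[10]=F0: 4-byte lead, need 3 cont bytes. acc=0x0
Byte[11]=9F: continuation. acc=(acc<<6)|0x1F=0x1F
Byte[12]=AB: continuation. acc=(acc<<6)|0x2B=0x7EB
Byte[13]=B7: continuation. acc=(acc<<6)|0x37=0x1FAF7
Completed: cp=U+1FAF7 (starts at byte 10)

Answer: U+2546F U+1ED7A U+0039 U+0075 U+1FAF7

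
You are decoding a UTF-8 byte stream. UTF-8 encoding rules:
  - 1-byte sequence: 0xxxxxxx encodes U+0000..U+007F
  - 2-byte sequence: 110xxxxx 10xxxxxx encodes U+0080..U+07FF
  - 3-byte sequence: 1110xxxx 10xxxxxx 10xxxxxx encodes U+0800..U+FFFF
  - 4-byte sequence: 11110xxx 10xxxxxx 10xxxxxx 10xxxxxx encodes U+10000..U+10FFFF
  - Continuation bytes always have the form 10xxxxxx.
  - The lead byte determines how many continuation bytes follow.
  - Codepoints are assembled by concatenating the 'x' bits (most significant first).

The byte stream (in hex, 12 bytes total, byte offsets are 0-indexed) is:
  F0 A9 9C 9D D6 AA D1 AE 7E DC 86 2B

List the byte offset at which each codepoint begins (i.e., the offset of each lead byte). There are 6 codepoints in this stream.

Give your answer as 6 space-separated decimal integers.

Answer: 0 4 6 8 9 11

Derivation:
Byte[0]=F0: 4-byte lead, need 3 cont bytes. acc=0x0
Byte[1]=A9: continuation. acc=(acc<<6)|0x29=0x29
Byte[2]=9C: continuation. acc=(acc<<6)|0x1C=0xA5C
Byte[3]=9D: continuation. acc=(acc<<6)|0x1D=0x2971D
Completed: cp=U+2971D (starts at byte 0)
Byte[4]=D6: 2-byte lead, need 1 cont bytes. acc=0x16
Byte[5]=AA: continuation. acc=(acc<<6)|0x2A=0x5AA
Completed: cp=U+05AA (starts at byte 4)
Byte[6]=D1: 2-byte lead, need 1 cont bytes. acc=0x11
Byte[7]=AE: continuation. acc=(acc<<6)|0x2E=0x46E
Completed: cp=U+046E (starts at byte 6)
Byte[8]=7E: 1-byte ASCII. cp=U+007E
Byte[9]=DC: 2-byte lead, need 1 cont bytes. acc=0x1C
Byte[10]=86: continuation. acc=(acc<<6)|0x06=0x706
Completed: cp=U+0706 (starts at byte 9)
Byte[11]=2B: 1-byte ASCII. cp=U+002B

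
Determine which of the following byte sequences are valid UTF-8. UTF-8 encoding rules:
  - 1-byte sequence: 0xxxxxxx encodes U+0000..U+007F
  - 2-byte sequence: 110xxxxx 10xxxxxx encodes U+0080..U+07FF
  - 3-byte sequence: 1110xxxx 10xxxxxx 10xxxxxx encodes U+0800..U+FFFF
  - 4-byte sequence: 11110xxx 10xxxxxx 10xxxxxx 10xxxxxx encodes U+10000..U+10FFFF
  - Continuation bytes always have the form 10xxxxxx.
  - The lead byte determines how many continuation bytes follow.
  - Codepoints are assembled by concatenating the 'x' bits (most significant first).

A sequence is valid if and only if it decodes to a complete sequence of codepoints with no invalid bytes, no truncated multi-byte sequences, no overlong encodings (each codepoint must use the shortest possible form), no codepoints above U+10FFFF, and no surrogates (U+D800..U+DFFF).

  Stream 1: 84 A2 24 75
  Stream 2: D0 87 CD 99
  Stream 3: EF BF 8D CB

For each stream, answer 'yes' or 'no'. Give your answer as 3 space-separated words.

Answer: no yes no

Derivation:
Stream 1: error at byte offset 0. INVALID
Stream 2: decodes cleanly. VALID
Stream 3: error at byte offset 4. INVALID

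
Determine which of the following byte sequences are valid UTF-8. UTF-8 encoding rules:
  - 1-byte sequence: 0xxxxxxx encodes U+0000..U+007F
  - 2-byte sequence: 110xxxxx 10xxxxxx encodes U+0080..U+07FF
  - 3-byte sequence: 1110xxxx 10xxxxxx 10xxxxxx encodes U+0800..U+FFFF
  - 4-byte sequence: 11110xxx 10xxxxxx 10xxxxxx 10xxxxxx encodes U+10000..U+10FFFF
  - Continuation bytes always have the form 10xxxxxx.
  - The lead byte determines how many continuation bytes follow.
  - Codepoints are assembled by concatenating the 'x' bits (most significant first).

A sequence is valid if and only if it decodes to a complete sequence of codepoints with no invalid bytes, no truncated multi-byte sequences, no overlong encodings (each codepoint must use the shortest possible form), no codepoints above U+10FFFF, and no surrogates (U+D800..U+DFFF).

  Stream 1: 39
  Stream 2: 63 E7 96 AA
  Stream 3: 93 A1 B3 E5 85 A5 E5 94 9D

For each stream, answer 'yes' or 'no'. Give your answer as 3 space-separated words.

Stream 1: decodes cleanly. VALID
Stream 2: decodes cleanly. VALID
Stream 3: error at byte offset 0. INVALID

Answer: yes yes no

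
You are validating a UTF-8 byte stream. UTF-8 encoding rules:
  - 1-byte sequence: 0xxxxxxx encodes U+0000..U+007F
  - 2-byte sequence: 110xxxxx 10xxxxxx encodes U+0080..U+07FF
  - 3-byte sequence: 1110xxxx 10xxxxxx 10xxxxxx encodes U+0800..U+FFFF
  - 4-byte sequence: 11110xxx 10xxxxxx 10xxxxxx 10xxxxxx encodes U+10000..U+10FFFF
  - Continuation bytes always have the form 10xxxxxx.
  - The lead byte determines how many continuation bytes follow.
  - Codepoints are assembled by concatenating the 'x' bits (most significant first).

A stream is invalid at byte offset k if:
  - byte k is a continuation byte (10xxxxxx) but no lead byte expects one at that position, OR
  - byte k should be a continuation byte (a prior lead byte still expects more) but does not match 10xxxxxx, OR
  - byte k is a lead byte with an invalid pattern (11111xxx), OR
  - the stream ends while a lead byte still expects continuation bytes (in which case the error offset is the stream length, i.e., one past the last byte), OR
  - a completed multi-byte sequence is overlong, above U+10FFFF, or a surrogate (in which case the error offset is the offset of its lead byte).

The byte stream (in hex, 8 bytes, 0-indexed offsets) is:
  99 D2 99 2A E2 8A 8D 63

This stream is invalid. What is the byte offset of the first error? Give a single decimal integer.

Byte[0]=99: INVALID lead byte (not 0xxx/110x/1110/11110)

Answer: 0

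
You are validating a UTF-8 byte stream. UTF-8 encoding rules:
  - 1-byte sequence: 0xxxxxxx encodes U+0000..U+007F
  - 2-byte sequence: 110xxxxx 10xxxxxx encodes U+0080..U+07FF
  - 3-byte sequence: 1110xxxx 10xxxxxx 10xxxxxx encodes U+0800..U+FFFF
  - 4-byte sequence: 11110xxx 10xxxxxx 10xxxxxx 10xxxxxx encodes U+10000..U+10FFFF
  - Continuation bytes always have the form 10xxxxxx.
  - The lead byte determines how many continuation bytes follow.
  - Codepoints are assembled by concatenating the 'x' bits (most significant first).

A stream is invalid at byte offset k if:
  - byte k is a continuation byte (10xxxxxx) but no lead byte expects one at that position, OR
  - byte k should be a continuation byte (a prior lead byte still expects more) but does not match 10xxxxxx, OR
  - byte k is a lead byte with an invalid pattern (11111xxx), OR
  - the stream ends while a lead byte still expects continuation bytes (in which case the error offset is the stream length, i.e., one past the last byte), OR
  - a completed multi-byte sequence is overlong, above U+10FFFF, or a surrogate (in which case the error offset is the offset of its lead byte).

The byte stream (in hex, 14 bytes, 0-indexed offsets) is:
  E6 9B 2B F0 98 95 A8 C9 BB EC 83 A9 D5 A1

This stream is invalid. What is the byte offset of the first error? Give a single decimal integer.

Answer: 2

Derivation:
Byte[0]=E6: 3-byte lead, need 2 cont bytes. acc=0x6
Byte[1]=9B: continuation. acc=(acc<<6)|0x1B=0x19B
Byte[2]=2B: expected 10xxxxxx continuation. INVALID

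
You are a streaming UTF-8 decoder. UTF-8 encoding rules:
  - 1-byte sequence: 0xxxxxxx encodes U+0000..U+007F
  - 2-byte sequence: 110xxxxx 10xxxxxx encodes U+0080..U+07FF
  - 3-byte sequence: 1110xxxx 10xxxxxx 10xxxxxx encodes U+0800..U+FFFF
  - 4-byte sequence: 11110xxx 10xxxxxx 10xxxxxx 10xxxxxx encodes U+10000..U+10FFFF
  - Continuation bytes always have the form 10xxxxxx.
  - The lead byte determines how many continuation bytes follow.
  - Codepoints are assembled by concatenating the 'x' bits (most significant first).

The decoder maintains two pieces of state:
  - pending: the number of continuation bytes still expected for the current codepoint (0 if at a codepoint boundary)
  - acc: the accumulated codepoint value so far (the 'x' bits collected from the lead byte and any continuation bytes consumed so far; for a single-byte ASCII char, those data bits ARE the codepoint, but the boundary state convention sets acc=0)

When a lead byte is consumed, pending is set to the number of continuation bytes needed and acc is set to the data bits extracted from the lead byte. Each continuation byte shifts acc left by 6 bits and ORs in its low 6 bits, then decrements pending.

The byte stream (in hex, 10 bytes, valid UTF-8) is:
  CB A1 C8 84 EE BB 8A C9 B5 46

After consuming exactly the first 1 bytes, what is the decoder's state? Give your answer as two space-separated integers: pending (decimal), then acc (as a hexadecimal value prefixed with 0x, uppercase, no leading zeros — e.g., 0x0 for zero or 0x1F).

Answer: 1 0xB

Derivation:
Byte[0]=CB: 2-byte lead. pending=1, acc=0xB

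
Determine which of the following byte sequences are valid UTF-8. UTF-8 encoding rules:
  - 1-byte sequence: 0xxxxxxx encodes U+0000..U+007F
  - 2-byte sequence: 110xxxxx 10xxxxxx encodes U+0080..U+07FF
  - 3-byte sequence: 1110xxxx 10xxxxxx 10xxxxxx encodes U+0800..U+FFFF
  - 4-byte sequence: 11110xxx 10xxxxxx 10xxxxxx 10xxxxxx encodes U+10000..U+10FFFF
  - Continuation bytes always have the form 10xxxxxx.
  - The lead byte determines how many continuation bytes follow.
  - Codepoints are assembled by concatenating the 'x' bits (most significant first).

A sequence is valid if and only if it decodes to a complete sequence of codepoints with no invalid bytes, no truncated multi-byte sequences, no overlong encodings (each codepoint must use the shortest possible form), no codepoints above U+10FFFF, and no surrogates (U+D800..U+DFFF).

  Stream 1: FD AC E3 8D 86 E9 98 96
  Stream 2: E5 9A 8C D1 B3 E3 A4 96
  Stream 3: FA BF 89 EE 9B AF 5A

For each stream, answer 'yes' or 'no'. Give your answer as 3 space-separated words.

Stream 1: error at byte offset 0. INVALID
Stream 2: decodes cleanly. VALID
Stream 3: error at byte offset 0. INVALID

Answer: no yes no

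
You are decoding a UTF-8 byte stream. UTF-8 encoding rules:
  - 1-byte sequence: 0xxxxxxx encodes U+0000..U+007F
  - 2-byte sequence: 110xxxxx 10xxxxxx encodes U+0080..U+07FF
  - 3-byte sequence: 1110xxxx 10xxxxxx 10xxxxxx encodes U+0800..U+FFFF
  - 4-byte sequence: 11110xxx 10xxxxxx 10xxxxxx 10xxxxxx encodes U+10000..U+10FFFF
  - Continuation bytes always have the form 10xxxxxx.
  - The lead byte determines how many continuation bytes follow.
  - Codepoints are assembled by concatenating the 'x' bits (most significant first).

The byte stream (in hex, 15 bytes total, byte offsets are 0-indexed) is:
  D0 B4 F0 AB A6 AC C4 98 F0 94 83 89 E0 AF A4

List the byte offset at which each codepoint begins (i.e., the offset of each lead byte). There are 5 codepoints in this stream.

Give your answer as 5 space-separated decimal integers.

Byte[0]=D0: 2-byte lead, need 1 cont bytes. acc=0x10
Byte[1]=B4: continuation. acc=(acc<<6)|0x34=0x434
Completed: cp=U+0434 (starts at byte 0)
Byte[2]=F0: 4-byte lead, need 3 cont bytes. acc=0x0
Byte[3]=AB: continuation. acc=(acc<<6)|0x2B=0x2B
Byte[4]=A6: continuation. acc=(acc<<6)|0x26=0xAE6
Byte[5]=AC: continuation. acc=(acc<<6)|0x2C=0x2B9AC
Completed: cp=U+2B9AC (starts at byte 2)
Byte[6]=C4: 2-byte lead, need 1 cont bytes. acc=0x4
Byte[7]=98: continuation. acc=(acc<<6)|0x18=0x118
Completed: cp=U+0118 (starts at byte 6)
Byte[8]=F0: 4-byte lead, need 3 cont bytes. acc=0x0
Byte[9]=94: continuation. acc=(acc<<6)|0x14=0x14
Byte[10]=83: continuation. acc=(acc<<6)|0x03=0x503
Byte[11]=89: continuation. acc=(acc<<6)|0x09=0x140C9
Completed: cp=U+140C9 (starts at byte 8)
Byte[12]=E0: 3-byte lead, need 2 cont bytes. acc=0x0
Byte[13]=AF: continuation. acc=(acc<<6)|0x2F=0x2F
Byte[14]=A4: continuation. acc=(acc<<6)|0x24=0xBE4
Completed: cp=U+0BE4 (starts at byte 12)

Answer: 0 2 6 8 12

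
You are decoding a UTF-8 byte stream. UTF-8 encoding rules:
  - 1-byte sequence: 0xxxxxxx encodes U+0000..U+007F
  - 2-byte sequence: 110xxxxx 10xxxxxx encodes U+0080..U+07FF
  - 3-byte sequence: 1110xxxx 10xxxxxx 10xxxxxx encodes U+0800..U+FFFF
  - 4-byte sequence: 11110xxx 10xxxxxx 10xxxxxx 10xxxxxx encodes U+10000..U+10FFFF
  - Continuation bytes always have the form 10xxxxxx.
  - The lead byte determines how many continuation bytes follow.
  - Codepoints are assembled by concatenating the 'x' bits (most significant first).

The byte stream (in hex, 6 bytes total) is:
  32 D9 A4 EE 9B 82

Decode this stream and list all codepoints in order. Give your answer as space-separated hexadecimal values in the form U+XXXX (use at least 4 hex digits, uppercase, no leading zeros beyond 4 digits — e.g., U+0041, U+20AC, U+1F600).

Answer: U+0032 U+0664 U+E6C2

Derivation:
Byte[0]=32: 1-byte ASCII. cp=U+0032
Byte[1]=D9: 2-byte lead, need 1 cont bytes. acc=0x19
Byte[2]=A4: continuation. acc=(acc<<6)|0x24=0x664
Completed: cp=U+0664 (starts at byte 1)
Byte[3]=EE: 3-byte lead, need 2 cont bytes. acc=0xE
Byte[4]=9B: continuation. acc=(acc<<6)|0x1B=0x39B
Byte[5]=82: continuation. acc=(acc<<6)|0x02=0xE6C2
Completed: cp=U+E6C2 (starts at byte 3)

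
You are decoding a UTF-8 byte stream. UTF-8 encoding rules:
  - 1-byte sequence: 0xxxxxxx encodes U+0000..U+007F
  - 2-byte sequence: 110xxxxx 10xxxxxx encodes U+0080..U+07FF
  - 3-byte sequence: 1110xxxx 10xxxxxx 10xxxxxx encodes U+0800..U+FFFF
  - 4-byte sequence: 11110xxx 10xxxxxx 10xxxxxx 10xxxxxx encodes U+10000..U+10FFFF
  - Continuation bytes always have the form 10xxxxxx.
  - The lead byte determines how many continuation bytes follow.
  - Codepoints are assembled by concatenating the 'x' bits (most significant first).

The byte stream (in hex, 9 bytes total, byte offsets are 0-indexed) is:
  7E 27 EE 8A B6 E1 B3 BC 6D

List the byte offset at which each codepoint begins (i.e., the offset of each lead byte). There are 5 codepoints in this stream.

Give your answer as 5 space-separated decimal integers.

Byte[0]=7E: 1-byte ASCII. cp=U+007E
Byte[1]=27: 1-byte ASCII. cp=U+0027
Byte[2]=EE: 3-byte lead, need 2 cont bytes. acc=0xE
Byte[3]=8A: continuation. acc=(acc<<6)|0x0A=0x38A
Byte[4]=B6: continuation. acc=(acc<<6)|0x36=0xE2B6
Completed: cp=U+E2B6 (starts at byte 2)
Byte[5]=E1: 3-byte lead, need 2 cont bytes. acc=0x1
Byte[6]=B3: continuation. acc=(acc<<6)|0x33=0x73
Byte[7]=BC: continuation. acc=(acc<<6)|0x3C=0x1CFC
Completed: cp=U+1CFC (starts at byte 5)
Byte[8]=6D: 1-byte ASCII. cp=U+006D

Answer: 0 1 2 5 8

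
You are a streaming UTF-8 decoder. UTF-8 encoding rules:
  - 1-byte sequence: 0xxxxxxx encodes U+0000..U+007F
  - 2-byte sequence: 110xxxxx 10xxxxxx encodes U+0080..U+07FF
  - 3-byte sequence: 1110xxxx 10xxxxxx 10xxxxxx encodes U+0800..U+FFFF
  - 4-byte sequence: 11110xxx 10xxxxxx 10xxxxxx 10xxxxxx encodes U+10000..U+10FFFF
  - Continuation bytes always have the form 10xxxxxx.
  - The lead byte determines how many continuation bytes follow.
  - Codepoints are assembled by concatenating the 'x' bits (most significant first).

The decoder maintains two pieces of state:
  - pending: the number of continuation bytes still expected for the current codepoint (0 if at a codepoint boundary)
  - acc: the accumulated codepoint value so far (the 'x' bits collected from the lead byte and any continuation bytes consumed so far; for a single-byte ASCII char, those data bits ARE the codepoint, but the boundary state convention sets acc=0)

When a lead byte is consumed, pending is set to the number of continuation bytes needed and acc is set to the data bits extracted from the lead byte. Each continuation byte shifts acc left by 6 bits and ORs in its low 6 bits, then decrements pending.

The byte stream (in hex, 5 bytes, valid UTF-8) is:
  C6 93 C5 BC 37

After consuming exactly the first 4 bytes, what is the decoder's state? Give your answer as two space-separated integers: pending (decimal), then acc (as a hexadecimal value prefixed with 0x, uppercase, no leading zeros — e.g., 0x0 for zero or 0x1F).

Byte[0]=C6: 2-byte lead. pending=1, acc=0x6
Byte[1]=93: continuation. acc=(acc<<6)|0x13=0x193, pending=0
Byte[2]=C5: 2-byte lead. pending=1, acc=0x5
Byte[3]=BC: continuation. acc=(acc<<6)|0x3C=0x17C, pending=0

Answer: 0 0x17C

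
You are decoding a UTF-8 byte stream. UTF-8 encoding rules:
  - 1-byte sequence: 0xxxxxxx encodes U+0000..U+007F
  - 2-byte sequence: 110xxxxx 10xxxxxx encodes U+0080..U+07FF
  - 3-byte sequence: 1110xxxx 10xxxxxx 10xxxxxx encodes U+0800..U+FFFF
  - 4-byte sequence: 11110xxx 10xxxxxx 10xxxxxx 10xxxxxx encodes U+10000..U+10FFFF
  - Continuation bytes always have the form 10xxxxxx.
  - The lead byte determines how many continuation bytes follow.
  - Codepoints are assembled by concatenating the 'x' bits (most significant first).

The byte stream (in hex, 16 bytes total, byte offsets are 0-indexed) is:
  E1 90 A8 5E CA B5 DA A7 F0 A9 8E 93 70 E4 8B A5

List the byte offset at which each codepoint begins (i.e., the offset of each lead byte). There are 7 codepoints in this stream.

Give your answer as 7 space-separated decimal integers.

Byte[0]=E1: 3-byte lead, need 2 cont bytes. acc=0x1
Byte[1]=90: continuation. acc=(acc<<6)|0x10=0x50
Byte[2]=A8: continuation. acc=(acc<<6)|0x28=0x1428
Completed: cp=U+1428 (starts at byte 0)
Byte[3]=5E: 1-byte ASCII. cp=U+005E
Byte[4]=CA: 2-byte lead, need 1 cont bytes. acc=0xA
Byte[5]=B5: continuation. acc=(acc<<6)|0x35=0x2B5
Completed: cp=U+02B5 (starts at byte 4)
Byte[6]=DA: 2-byte lead, need 1 cont bytes. acc=0x1A
Byte[7]=A7: continuation. acc=(acc<<6)|0x27=0x6A7
Completed: cp=U+06A7 (starts at byte 6)
Byte[8]=F0: 4-byte lead, need 3 cont bytes. acc=0x0
Byte[9]=A9: continuation. acc=(acc<<6)|0x29=0x29
Byte[10]=8E: continuation. acc=(acc<<6)|0x0E=0xA4E
Byte[11]=93: continuation. acc=(acc<<6)|0x13=0x29393
Completed: cp=U+29393 (starts at byte 8)
Byte[12]=70: 1-byte ASCII. cp=U+0070
Byte[13]=E4: 3-byte lead, need 2 cont bytes. acc=0x4
Byte[14]=8B: continuation. acc=(acc<<6)|0x0B=0x10B
Byte[15]=A5: continuation. acc=(acc<<6)|0x25=0x42E5
Completed: cp=U+42E5 (starts at byte 13)

Answer: 0 3 4 6 8 12 13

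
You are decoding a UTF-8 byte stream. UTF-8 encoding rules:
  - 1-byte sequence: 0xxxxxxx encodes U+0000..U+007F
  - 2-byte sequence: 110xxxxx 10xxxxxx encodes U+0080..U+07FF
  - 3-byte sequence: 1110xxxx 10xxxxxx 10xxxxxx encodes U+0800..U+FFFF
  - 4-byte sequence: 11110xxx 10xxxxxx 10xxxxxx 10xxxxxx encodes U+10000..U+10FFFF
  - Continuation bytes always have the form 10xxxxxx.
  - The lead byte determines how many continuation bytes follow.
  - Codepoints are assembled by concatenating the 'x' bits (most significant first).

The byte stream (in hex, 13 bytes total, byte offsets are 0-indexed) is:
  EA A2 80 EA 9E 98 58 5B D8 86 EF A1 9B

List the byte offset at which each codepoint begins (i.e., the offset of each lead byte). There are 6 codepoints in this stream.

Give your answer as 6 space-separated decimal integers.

Answer: 0 3 6 7 8 10

Derivation:
Byte[0]=EA: 3-byte lead, need 2 cont bytes. acc=0xA
Byte[1]=A2: continuation. acc=(acc<<6)|0x22=0x2A2
Byte[2]=80: continuation. acc=(acc<<6)|0x00=0xA880
Completed: cp=U+A880 (starts at byte 0)
Byte[3]=EA: 3-byte lead, need 2 cont bytes. acc=0xA
Byte[4]=9E: continuation. acc=(acc<<6)|0x1E=0x29E
Byte[5]=98: continuation. acc=(acc<<6)|0x18=0xA798
Completed: cp=U+A798 (starts at byte 3)
Byte[6]=58: 1-byte ASCII. cp=U+0058
Byte[7]=5B: 1-byte ASCII. cp=U+005B
Byte[8]=D8: 2-byte lead, need 1 cont bytes. acc=0x18
Byte[9]=86: continuation. acc=(acc<<6)|0x06=0x606
Completed: cp=U+0606 (starts at byte 8)
Byte[10]=EF: 3-byte lead, need 2 cont bytes. acc=0xF
Byte[11]=A1: continuation. acc=(acc<<6)|0x21=0x3E1
Byte[12]=9B: continuation. acc=(acc<<6)|0x1B=0xF85B
Completed: cp=U+F85B (starts at byte 10)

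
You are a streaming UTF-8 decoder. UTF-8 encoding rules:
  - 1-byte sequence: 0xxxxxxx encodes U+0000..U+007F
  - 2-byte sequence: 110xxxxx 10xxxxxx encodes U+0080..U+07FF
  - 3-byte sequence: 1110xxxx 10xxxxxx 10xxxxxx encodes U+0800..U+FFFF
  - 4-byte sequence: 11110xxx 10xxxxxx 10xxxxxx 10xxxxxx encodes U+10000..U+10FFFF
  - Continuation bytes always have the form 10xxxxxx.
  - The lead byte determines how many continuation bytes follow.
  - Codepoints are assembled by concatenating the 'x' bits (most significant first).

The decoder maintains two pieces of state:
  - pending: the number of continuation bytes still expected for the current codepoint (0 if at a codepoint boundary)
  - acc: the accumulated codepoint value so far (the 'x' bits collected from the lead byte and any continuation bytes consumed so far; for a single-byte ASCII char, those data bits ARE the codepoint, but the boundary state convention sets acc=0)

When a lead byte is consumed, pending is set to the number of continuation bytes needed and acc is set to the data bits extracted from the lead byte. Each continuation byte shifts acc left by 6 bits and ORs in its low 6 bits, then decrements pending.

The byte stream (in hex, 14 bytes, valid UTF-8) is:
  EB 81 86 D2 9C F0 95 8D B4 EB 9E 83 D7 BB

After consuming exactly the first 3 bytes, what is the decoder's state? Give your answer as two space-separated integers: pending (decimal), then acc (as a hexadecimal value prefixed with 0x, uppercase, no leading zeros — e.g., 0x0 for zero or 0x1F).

Byte[0]=EB: 3-byte lead. pending=2, acc=0xB
Byte[1]=81: continuation. acc=(acc<<6)|0x01=0x2C1, pending=1
Byte[2]=86: continuation. acc=(acc<<6)|0x06=0xB046, pending=0

Answer: 0 0xB046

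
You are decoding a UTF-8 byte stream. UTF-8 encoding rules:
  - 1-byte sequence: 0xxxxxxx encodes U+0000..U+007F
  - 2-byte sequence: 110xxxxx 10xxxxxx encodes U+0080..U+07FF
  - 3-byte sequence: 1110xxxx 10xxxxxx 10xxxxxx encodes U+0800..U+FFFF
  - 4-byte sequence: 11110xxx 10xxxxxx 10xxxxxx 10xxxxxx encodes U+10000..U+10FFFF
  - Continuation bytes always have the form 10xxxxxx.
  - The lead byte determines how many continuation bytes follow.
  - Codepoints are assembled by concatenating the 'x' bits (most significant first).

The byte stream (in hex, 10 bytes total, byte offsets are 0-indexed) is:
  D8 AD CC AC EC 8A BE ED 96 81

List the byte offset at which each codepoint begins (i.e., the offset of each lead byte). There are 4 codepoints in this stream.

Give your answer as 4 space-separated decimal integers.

Answer: 0 2 4 7

Derivation:
Byte[0]=D8: 2-byte lead, need 1 cont bytes. acc=0x18
Byte[1]=AD: continuation. acc=(acc<<6)|0x2D=0x62D
Completed: cp=U+062D (starts at byte 0)
Byte[2]=CC: 2-byte lead, need 1 cont bytes. acc=0xC
Byte[3]=AC: continuation. acc=(acc<<6)|0x2C=0x32C
Completed: cp=U+032C (starts at byte 2)
Byte[4]=EC: 3-byte lead, need 2 cont bytes. acc=0xC
Byte[5]=8A: continuation. acc=(acc<<6)|0x0A=0x30A
Byte[6]=BE: continuation. acc=(acc<<6)|0x3E=0xC2BE
Completed: cp=U+C2BE (starts at byte 4)
Byte[7]=ED: 3-byte lead, need 2 cont bytes. acc=0xD
Byte[8]=96: continuation. acc=(acc<<6)|0x16=0x356
Byte[9]=81: continuation. acc=(acc<<6)|0x01=0xD581
Completed: cp=U+D581 (starts at byte 7)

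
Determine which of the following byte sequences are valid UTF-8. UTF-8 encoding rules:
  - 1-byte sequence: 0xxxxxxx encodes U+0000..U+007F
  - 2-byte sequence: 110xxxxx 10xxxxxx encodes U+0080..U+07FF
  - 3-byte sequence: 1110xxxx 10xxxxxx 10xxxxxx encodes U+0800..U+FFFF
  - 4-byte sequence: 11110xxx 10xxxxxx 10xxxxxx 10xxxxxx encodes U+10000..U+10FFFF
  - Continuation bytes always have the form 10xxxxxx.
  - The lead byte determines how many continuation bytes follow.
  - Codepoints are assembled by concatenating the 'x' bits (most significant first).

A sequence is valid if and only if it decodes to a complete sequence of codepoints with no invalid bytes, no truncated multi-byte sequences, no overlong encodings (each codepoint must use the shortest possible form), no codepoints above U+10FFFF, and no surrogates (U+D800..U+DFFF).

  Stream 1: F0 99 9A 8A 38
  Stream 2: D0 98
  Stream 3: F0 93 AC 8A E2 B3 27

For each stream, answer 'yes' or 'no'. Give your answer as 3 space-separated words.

Stream 1: decodes cleanly. VALID
Stream 2: decodes cleanly. VALID
Stream 3: error at byte offset 6. INVALID

Answer: yes yes no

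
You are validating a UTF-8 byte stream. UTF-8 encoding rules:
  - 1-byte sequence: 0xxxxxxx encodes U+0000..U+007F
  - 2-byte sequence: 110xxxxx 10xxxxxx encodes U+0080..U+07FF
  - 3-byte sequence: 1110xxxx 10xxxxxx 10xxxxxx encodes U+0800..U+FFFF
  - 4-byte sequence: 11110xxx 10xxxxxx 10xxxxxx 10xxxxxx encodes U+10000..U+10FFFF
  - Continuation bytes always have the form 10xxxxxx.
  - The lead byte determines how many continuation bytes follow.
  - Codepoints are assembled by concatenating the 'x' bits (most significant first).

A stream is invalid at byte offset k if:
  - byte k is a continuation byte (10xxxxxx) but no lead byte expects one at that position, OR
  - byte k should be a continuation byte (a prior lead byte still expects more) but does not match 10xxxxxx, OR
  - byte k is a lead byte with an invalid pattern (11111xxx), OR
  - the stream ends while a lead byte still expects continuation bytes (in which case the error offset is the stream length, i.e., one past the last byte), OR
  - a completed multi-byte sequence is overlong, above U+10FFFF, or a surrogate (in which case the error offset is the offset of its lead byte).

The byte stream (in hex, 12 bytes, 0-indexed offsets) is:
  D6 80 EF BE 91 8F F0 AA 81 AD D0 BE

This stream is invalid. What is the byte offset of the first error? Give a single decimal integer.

Byte[0]=D6: 2-byte lead, need 1 cont bytes. acc=0x16
Byte[1]=80: continuation. acc=(acc<<6)|0x00=0x580
Completed: cp=U+0580 (starts at byte 0)
Byte[2]=EF: 3-byte lead, need 2 cont bytes. acc=0xF
Byte[3]=BE: continuation. acc=(acc<<6)|0x3E=0x3FE
Byte[4]=91: continuation. acc=(acc<<6)|0x11=0xFF91
Completed: cp=U+FF91 (starts at byte 2)
Byte[5]=8F: INVALID lead byte (not 0xxx/110x/1110/11110)

Answer: 5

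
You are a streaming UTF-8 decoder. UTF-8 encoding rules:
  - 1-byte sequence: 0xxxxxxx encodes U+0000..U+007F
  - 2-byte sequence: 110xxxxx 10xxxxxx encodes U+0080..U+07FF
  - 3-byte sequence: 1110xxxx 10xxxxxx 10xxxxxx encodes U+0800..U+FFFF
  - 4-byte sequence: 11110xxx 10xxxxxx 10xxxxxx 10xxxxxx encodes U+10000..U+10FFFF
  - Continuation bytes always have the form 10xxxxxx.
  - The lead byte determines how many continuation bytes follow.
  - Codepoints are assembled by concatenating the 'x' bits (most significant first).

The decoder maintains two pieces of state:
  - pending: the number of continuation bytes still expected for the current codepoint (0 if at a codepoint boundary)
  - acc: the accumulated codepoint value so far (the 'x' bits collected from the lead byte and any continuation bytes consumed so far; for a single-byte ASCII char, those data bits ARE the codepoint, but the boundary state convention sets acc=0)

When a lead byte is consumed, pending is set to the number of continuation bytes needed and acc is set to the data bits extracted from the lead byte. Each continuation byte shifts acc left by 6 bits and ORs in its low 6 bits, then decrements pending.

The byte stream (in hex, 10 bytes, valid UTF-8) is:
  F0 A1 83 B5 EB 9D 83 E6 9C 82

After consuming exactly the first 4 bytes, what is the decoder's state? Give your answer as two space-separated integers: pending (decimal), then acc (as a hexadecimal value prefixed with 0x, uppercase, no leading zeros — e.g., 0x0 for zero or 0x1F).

Answer: 0 0x210F5

Derivation:
Byte[0]=F0: 4-byte lead. pending=3, acc=0x0
Byte[1]=A1: continuation. acc=(acc<<6)|0x21=0x21, pending=2
Byte[2]=83: continuation. acc=(acc<<6)|0x03=0x843, pending=1
Byte[3]=B5: continuation. acc=(acc<<6)|0x35=0x210F5, pending=0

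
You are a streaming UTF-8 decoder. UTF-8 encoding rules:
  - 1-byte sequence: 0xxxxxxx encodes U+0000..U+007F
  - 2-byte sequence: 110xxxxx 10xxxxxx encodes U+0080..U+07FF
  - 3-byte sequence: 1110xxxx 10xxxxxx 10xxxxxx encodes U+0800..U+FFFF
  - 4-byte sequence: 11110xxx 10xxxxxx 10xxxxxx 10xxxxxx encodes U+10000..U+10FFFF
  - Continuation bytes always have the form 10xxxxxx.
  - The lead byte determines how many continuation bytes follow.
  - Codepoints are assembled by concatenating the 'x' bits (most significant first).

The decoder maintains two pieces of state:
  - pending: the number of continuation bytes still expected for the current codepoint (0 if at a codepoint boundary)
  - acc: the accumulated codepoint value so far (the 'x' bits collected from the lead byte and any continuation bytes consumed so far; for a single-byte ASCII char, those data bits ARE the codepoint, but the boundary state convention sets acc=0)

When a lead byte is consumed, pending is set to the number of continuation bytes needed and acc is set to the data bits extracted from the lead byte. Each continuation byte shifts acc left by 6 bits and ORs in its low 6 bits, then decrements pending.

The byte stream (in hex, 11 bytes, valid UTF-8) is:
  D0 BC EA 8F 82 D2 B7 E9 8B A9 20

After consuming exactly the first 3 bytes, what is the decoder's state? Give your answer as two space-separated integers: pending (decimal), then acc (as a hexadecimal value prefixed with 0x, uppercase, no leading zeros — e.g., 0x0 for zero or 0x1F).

Byte[0]=D0: 2-byte lead. pending=1, acc=0x10
Byte[1]=BC: continuation. acc=(acc<<6)|0x3C=0x43C, pending=0
Byte[2]=EA: 3-byte lead. pending=2, acc=0xA

Answer: 2 0xA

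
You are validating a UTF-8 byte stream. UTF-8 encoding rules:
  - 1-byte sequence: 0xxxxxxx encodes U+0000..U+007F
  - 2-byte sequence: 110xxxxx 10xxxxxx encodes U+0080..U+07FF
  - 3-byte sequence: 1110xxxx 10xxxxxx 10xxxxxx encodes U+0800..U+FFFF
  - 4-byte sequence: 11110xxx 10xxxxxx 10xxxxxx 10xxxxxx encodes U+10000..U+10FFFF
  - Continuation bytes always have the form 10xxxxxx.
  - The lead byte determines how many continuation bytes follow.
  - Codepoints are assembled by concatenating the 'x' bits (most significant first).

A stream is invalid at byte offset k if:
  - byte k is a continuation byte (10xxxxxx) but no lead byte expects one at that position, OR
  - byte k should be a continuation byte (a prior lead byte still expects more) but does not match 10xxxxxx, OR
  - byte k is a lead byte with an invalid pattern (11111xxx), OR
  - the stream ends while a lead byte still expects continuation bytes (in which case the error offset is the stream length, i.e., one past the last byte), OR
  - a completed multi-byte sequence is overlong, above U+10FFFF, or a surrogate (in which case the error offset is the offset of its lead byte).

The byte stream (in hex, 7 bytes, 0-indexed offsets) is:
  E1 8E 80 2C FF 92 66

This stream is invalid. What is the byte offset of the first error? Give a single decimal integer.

Answer: 4

Derivation:
Byte[0]=E1: 3-byte lead, need 2 cont bytes. acc=0x1
Byte[1]=8E: continuation. acc=(acc<<6)|0x0E=0x4E
Byte[2]=80: continuation. acc=(acc<<6)|0x00=0x1380
Completed: cp=U+1380 (starts at byte 0)
Byte[3]=2C: 1-byte ASCII. cp=U+002C
Byte[4]=FF: INVALID lead byte (not 0xxx/110x/1110/11110)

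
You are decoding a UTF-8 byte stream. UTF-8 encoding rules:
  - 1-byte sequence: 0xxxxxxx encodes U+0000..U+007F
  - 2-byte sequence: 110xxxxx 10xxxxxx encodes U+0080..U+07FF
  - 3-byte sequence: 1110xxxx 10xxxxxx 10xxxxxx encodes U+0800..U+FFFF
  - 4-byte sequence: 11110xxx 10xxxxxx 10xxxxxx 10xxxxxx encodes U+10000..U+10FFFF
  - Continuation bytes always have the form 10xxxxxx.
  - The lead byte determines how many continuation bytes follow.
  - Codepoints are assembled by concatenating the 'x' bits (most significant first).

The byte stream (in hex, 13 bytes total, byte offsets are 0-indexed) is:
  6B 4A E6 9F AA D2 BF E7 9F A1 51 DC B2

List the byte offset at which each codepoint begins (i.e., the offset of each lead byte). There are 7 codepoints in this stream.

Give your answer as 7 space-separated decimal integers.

Byte[0]=6B: 1-byte ASCII. cp=U+006B
Byte[1]=4A: 1-byte ASCII. cp=U+004A
Byte[2]=E6: 3-byte lead, need 2 cont bytes. acc=0x6
Byte[3]=9F: continuation. acc=(acc<<6)|0x1F=0x19F
Byte[4]=AA: continuation. acc=(acc<<6)|0x2A=0x67EA
Completed: cp=U+67EA (starts at byte 2)
Byte[5]=D2: 2-byte lead, need 1 cont bytes. acc=0x12
Byte[6]=BF: continuation. acc=(acc<<6)|0x3F=0x4BF
Completed: cp=U+04BF (starts at byte 5)
Byte[7]=E7: 3-byte lead, need 2 cont bytes. acc=0x7
Byte[8]=9F: continuation. acc=(acc<<6)|0x1F=0x1DF
Byte[9]=A1: continuation. acc=(acc<<6)|0x21=0x77E1
Completed: cp=U+77E1 (starts at byte 7)
Byte[10]=51: 1-byte ASCII. cp=U+0051
Byte[11]=DC: 2-byte lead, need 1 cont bytes. acc=0x1C
Byte[12]=B2: continuation. acc=(acc<<6)|0x32=0x732
Completed: cp=U+0732 (starts at byte 11)

Answer: 0 1 2 5 7 10 11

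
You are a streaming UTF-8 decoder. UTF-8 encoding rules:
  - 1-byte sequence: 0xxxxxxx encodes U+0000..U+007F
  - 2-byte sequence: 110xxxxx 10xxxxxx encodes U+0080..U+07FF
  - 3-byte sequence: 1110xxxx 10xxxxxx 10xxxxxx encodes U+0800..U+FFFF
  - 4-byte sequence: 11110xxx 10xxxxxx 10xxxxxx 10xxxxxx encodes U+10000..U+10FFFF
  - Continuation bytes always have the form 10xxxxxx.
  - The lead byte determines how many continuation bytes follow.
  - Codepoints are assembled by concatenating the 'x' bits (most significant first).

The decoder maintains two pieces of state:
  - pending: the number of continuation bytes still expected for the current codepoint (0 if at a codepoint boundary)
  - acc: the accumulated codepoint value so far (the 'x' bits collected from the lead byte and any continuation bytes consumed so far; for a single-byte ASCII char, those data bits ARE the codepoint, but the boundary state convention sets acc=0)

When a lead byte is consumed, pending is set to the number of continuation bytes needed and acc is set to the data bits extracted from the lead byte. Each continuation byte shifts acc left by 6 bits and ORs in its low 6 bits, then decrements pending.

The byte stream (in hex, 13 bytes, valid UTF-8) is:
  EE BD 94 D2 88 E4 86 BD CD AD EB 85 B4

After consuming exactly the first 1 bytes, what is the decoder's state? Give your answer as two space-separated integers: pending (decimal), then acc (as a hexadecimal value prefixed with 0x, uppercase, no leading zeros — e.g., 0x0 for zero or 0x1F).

Byte[0]=EE: 3-byte lead. pending=2, acc=0xE

Answer: 2 0xE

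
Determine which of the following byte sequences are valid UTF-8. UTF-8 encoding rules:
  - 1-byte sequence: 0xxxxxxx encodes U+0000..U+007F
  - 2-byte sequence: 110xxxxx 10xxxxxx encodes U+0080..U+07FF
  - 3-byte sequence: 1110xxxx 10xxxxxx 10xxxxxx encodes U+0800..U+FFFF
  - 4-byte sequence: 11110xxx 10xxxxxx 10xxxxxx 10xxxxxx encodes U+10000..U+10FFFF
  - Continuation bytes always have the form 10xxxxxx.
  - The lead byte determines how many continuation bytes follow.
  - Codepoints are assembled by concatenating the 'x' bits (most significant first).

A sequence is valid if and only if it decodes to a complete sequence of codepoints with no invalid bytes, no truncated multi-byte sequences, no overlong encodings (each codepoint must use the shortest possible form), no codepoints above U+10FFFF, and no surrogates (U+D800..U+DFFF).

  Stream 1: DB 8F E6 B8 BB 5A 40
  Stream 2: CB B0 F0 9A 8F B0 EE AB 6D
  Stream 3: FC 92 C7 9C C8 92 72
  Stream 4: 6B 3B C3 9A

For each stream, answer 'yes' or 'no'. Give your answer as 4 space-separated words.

Answer: yes no no yes

Derivation:
Stream 1: decodes cleanly. VALID
Stream 2: error at byte offset 8. INVALID
Stream 3: error at byte offset 0. INVALID
Stream 4: decodes cleanly. VALID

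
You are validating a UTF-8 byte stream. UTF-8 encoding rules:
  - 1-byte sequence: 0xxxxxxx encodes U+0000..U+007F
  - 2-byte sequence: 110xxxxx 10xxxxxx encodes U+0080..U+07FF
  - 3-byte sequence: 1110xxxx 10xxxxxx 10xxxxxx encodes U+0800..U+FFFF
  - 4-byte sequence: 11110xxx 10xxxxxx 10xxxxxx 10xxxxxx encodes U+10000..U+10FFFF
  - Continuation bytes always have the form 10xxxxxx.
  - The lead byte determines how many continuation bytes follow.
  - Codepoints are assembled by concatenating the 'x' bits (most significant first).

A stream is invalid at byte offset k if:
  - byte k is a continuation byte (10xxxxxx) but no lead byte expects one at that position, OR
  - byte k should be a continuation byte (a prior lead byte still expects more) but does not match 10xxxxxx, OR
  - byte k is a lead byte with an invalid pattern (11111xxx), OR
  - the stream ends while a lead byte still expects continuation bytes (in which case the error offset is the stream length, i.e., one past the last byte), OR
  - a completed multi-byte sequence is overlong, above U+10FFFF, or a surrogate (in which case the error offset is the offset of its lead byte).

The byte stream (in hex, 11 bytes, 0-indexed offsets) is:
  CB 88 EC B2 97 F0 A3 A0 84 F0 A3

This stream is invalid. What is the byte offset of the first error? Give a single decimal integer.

Byte[0]=CB: 2-byte lead, need 1 cont bytes. acc=0xB
Byte[1]=88: continuation. acc=(acc<<6)|0x08=0x2C8
Completed: cp=U+02C8 (starts at byte 0)
Byte[2]=EC: 3-byte lead, need 2 cont bytes. acc=0xC
Byte[3]=B2: continuation. acc=(acc<<6)|0x32=0x332
Byte[4]=97: continuation. acc=(acc<<6)|0x17=0xCC97
Completed: cp=U+CC97 (starts at byte 2)
Byte[5]=F0: 4-byte lead, need 3 cont bytes. acc=0x0
Byte[6]=A3: continuation. acc=(acc<<6)|0x23=0x23
Byte[7]=A0: continuation. acc=(acc<<6)|0x20=0x8E0
Byte[8]=84: continuation. acc=(acc<<6)|0x04=0x23804
Completed: cp=U+23804 (starts at byte 5)
Byte[9]=F0: 4-byte lead, need 3 cont bytes. acc=0x0
Byte[10]=A3: continuation. acc=(acc<<6)|0x23=0x23
Byte[11]: stream ended, expected continuation. INVALID

Answer: 11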